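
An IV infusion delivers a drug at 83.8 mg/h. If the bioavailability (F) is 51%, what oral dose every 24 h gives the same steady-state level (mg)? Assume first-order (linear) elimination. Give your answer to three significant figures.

To maintain the same Css, the systemic dosing rate must be unchanged: F·D/τ = infusion rate.
D = rate × τ / F = 83.8 × 24 / 0.51 = 3944 mg

3940 mg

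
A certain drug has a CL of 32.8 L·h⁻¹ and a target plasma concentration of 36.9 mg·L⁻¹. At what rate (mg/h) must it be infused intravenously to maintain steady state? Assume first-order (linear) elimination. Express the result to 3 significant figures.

1210 mg/h

At steady state, infusion rate equals elimination rate: rate in = CL × Css.
R₀ = 32.80 × 36.9 = 1210 mg/h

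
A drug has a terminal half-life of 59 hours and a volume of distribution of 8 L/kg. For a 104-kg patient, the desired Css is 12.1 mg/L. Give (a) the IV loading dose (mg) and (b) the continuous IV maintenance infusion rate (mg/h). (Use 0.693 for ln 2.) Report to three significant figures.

(a) 10100 mg; (b) 118 mg/h

Vd(total) = 104 kg × 8 L/kg = 832.0 L
LD = Vd × C = 832.0 × 12.1 = 10070 mg
CL = 0.693 × Vd / t½ = 0.693 × 832.0 / 59 = 9.772 L/h
Infusion rate = CL × Css = 9.772 × 12.1 = 118.2 mg/h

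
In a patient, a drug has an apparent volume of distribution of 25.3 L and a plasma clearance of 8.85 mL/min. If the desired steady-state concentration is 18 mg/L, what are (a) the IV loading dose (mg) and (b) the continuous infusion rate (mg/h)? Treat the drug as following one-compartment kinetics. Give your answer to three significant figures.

LD = Vd · C_target = 25.30 × 18 = 455.4 mg
CL = 8.85 mL/min × 60/1000 = 0.5310 L/h
Infusion rate = 0.5310 L/h × 18 mg/L = 9.558 mg/h

(a) 455 mg; (b) 9.56 mg/h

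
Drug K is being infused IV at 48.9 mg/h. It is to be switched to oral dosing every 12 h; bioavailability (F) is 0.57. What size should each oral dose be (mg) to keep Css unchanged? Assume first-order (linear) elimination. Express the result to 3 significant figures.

To maintain the same Css, the systemic dosing rate must be unchanged: F·D/τ = infusion rate.
D = rate × τ / F = 48.9 × 12 / 0.57 = 1029 mg

1030 mg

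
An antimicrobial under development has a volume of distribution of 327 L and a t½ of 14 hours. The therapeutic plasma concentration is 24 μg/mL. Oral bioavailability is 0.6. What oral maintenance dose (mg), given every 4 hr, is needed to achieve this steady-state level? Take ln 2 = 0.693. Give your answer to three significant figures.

CL = ln 2 · Vd / t½ = 0.693 × 327.0 / 14 = 16.19 L/h
D = CL × Css × τ / F = 16.19 × 24 × 4 / 0.6 = 2590 mg

2590 mg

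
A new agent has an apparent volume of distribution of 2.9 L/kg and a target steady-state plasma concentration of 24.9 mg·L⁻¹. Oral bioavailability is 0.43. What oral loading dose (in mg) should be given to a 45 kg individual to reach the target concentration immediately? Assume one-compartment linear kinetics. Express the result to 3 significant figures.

Vd = 2.9 L/kg × 45 kg = 130.5 L
The loading dose fills Vd to the target concentration.
LD = Vd × C / F = 130.5 × 24.90 / 0.43 = 7557 mg

7560 mg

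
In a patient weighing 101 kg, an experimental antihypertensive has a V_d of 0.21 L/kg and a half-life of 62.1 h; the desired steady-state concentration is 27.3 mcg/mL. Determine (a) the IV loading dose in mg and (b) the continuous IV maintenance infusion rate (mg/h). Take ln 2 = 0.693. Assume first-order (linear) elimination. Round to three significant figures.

Vd(total) = 101 kg × 0.21 L/kg = 21.21 L
LD = Vd × C = 21.21 × 27.3 = 579.0 mg
CL = 0.693 × Vd / t½ = 0.693 × 21.21 / 62.1 = 0.2367 L/h
Infusion rate = CL × Css = 0.2367 × 27.3 = 6.462 mg/h

(a) 579 mg; (b) 6.46 mg/h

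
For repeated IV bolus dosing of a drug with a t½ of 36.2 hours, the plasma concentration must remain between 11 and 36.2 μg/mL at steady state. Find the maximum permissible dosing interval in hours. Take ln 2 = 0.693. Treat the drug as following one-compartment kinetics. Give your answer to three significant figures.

k = 0.693 / t½ = 0.693 / 36.2 = 0.01914 h⁻¹
Between IV bolus doses, concentration decays as C = C₀·e^(−kτ), so C_peak/C_trough = e^(kτ).
τ_max = ln(C_peak/C_trough) / k = ln(36.2/11) / 0.01914 = 1.191 / 0.01914 = 62.23 h

62.2 h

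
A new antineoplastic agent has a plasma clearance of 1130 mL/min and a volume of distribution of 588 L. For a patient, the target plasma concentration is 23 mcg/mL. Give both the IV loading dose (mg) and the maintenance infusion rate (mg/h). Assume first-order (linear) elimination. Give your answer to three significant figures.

(a) 13500 mg; (b) 1560 mg/h

Loading: fill Vd to C_target → 588.0 L × 23 mg/L = 13520 mg
CL = 1130 mL/min × 60/1000 = 67.80 L/h
Infusion rate = 67.80 L/h × 23 mg/L = 1559 mg/h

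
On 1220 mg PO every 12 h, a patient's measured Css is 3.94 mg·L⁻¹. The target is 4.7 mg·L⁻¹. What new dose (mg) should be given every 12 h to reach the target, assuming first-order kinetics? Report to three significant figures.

With linear kinetics, Css is proportional to dose rate (D/τ) at fixed clearance.
D₂ = D₁ × (Css,target / Css,current) = 1220 × 4.7/3.94 = 1455 mg

1460 mg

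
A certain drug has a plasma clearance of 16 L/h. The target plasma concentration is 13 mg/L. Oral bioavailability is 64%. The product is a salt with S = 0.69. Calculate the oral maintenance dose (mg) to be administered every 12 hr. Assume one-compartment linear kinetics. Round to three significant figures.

D = CL × Css × τ / F / S = 16.00 × 13 × 12 / 0.64 / 0.69 = 5652 mg

5650 mg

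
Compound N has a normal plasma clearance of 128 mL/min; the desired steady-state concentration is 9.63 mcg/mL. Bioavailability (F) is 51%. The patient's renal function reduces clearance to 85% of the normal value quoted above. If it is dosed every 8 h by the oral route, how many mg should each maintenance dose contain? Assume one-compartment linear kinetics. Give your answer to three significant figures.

CL = 128 mL/min = 128 × 0.06 = 7.680 L/h
Patient clearance = 0.85 × 7.680 = 6.528 L/h
D = CL × Css × τ / F = 6.528 × 9.63 × 8 / 0.51 = 986.1 mg

986 mg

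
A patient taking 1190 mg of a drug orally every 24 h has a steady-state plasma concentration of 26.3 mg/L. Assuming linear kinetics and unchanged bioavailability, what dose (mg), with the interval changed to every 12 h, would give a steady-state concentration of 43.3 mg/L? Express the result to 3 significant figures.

For first-order elimination, Css ∝ F·D/(CL·τ); F and CL are unchanged, so Css ∝ D/τ.
D₂ = D₁ × (Css,target / Css,current) × (τ₂/τ₁) = 1190 × (43.3/26.3) × (12/24) = 979.6 mg

980 mg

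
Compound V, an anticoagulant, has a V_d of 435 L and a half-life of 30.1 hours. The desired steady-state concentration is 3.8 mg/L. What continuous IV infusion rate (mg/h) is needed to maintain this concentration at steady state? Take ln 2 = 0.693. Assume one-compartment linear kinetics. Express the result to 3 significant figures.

CL = ln 2 · Vd / t½ = 0.693 × 435.0 / 30.1 = 10.02 L/h
Infusion rate = CL × Css = 10.02 × 3.8 = 38.08 mg/h

38.1 mg/h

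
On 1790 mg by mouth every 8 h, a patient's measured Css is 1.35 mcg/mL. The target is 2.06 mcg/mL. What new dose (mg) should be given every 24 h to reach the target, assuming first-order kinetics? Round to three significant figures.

8190 mg

For first-order elimination, Css ∝ F·D/(CL·τ); F and CL are unchanged, so Css ∝ D/τ.
D₂ = D₁ × (Css,target / Css,current) × (τ₂/τ₁) = 1790 × (2.06/1.35) × (24/8) = 8194 mg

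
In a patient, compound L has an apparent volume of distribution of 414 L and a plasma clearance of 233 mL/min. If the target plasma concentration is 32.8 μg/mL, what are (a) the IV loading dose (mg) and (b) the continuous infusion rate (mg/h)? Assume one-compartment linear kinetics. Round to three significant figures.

LD = Vd · C_target = 414.0 × 32.8 = 13580 mg
Convert clearance: 233 mL/min × 60 min/h ÷ 1000 mL/L = 13.98 L/h
Infusion rate = 13.98 L/h × 32.8 mg/L = 458.5 mg/h

(a) 13600 mg; (b) 459 mg/h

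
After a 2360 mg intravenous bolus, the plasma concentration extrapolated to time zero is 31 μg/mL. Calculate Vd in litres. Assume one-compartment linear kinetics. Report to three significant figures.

Immediately after an IV bolus, C₀ = Dose / Vd, so Vd = Dose / C₀.
Vd = 2360 / 31 = 76.13 L

76.1 L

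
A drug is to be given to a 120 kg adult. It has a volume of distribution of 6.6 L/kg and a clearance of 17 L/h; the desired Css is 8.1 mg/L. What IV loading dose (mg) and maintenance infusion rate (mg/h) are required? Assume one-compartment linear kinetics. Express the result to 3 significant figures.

Vd(total) = 120 kg × 6.6 L/kg = 792.0 L
LD = Vd · C_target = 792.0 × 8.1 = 6415 mg
Maintenance: replace elimination → rate = CL × Css = 17.00 × 8.1 = 137.7 mg/h

(a) 6420 mg; (b) 138 mg/h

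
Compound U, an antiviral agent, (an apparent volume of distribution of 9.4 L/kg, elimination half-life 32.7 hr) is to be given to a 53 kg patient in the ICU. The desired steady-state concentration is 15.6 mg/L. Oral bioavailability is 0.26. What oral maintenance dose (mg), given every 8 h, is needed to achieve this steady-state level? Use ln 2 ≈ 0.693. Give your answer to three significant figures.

Vd(total) = 53 kg × 9.4 L/kg = 498.2 L
CL = 0.693 × Vd / t½ = 0.693 × 498.2 / 32.7 = 10.56 L/h
D = CL × Css × τ / F = 10.56 × 15.6 × 8 / 0.26 = 5069 mg

5070 mg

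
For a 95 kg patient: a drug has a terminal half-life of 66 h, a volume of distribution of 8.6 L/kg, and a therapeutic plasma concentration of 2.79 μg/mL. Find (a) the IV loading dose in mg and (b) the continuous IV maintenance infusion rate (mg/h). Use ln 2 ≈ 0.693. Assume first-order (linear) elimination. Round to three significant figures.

(a) 2280 mg; (b) 23.9 mg/h

Vd = 8.6 L/kg × 95 kg = 817.0 L
LD = Vd × C = 817.0 × 2.79 = 2279 mg
CL = 0.693 × Vd / t½ = 0.693 × 817.0 / 66 = 8.579 L/h
Infusion rate = CL × Css = 8.579 × 2.79 = 23.94 mg/h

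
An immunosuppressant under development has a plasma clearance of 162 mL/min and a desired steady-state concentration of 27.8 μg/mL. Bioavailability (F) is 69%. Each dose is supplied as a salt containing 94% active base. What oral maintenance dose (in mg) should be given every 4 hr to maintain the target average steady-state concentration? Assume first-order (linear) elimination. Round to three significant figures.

Convert clearance: 162 mL/min × 60 min/h ÷ 1000 mL/L = 9.720 L/h
D = CL × Css × τ / F / S = 9.720 × 27.8 × 4 / 0.69 / 0.94 = 1666 mg

1670 mg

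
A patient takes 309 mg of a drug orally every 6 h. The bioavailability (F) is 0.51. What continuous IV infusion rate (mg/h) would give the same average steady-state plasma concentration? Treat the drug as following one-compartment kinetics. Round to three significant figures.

26.3 mg/h

Equivalent systemic input: infusion rate = F·D/τ.
Rate = 0.51 × 309 / 6 = 26.27 mg/h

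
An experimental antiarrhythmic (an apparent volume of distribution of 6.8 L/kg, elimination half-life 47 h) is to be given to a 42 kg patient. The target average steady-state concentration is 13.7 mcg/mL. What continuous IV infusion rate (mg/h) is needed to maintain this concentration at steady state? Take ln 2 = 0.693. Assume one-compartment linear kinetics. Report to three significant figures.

57.7 mg/h

Vd(total) = 42 kg × 6.8 L/kg = 285.6 L
CL = 0.693 × Vd / t½ = 0.693 × 285.6 / 47 = 4.211 L/h
Infusion rate = CL × Css = 4.211 × 13.7 = 57.69 mg/h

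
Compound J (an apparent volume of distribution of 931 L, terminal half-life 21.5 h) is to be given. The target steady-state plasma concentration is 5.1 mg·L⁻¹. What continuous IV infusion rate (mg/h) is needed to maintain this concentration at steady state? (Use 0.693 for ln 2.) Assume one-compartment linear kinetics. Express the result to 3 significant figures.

CL = ln 2 · Vd / t½ = 0.693 × 931.0 / 21.5 = 30.01 L/h
Infusion rate = CL × Css = 30.01 × 5.1 = 153.1 mg/h

153 mg/h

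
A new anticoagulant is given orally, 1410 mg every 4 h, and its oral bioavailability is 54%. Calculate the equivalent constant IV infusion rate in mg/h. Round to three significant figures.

190 mg/h

Equivalent systemic input: infusion rate = F·D/τ.
Rate = 0.54 × 1410 / 4 = 190.4 mg/h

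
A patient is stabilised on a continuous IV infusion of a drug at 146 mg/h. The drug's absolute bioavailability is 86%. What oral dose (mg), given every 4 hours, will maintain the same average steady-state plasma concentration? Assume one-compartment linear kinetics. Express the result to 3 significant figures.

To maintain the same Css, the systemic dosing rate must be unchanged: F·D/τ = infusion rate.
D = rate × τ / F = 146 × 4 / 0.86 = 679.1 mg

679 mg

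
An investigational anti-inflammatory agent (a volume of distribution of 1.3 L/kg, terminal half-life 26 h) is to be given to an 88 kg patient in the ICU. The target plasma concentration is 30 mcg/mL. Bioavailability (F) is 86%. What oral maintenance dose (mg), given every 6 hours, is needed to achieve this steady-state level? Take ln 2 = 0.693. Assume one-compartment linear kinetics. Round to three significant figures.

Vd(total) = 88 kg × 1.3 L/kg = 114.4 L
CL = 0.693 × Vd / t½ = 0.693 × 114.4 / 26 = 3.049 L/h
D = CL × Css × τ / F = 3.049 × 30 × 6 / 0.86 = 638.2 mg

638 mg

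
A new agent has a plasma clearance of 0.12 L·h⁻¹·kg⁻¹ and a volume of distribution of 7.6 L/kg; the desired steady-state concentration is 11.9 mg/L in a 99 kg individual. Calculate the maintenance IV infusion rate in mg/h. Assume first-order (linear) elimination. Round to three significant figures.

CL = 0.12 L·h⁻¹·kg⁻¹ × 99 kg = 11.88 L/h
Rate = CL × Css = 11.88 × 11.9 = 141.4 mg/h

141 mg/h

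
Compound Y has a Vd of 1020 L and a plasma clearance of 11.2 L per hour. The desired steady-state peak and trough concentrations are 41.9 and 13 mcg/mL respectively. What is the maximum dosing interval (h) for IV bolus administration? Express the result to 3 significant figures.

107 h

k = CL / Vd = 11.20 / 1020 = 0.01098 h⁻¹
Between IV bolus doses, concentration decays as C = C₀·e^(−kτ), so C_peak/C_trough = e^(kτ).
τ_max = ln(C_peak/C_trough) / k = ln(41.9/13) / 0.01098 = 1.170 / 0.01098 = 106.6 h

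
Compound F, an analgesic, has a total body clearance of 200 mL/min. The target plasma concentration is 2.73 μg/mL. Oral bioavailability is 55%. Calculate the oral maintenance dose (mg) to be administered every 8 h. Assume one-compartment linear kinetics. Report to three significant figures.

477 mg

CL = 200 mL/min = 200 × 0.06 = 12.00 L/h
D = CL × Css × τ / F = 12.00 × 2.73 × 8 / 0.55 = 476.5 mg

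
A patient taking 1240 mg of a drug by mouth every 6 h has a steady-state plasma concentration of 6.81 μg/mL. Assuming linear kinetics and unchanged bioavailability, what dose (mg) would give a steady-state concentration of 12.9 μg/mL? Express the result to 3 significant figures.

2350 mg

With linear kinetics, Css is proportional to dose rate (D/τ) at fixed clearance.
D₂ = D₁ × (Css,target / Css,current) = 1240 × 12.9/6.81 = 2349 mg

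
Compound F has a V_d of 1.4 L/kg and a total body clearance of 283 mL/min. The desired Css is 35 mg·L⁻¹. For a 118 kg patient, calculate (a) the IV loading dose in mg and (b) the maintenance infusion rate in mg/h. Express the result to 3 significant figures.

Total Vd = 1.4 × 118 = 165.2 L
Loading: fill Vd to C_target → 165.2 L × 35 mg/L = 5782 mg
Convert clearance: 283 mL/min × 60 min/h ÷ 1000 mL/L = 16.98 L/h
Infusion rate = 16.98 L/h × 35 mg/L = 594.3 mg/h

(a) 5780 mg; (b) 594 mg/h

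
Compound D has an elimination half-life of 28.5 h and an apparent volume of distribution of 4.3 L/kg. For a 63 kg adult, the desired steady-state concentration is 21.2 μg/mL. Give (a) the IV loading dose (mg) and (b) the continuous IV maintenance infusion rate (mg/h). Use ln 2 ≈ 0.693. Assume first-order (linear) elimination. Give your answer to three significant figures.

(a) 5740 mg; (b) 140 mg/h

Vd(total) = 63 kg × 4.3 L/kg = 270.9 L
LD = Vd × C = 270.9 × 21.2 = 5743 mg
CL = 0.693 × Vd / t½ = 0.693 × 270.9 / 28.5 = 6.587 L/h
Infusion rate = CL × Css = 6.587 × 21.2 = 139.6 mg/h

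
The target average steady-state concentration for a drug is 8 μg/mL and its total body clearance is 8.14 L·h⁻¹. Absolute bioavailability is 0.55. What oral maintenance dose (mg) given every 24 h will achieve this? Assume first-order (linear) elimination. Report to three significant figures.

2840 mg

D = CL × Css × τ / F = 8.140 × 8 × 24 / 0.55 = 2842 mg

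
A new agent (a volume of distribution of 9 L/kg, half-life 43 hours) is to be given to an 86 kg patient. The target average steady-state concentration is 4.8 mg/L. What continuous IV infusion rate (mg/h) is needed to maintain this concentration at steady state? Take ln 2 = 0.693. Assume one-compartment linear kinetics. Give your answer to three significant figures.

59.9 mg/h

Vd = 9 L/kg × 86 kg = 774.0 L
k = 0.693/43 = 0.01612 h⁻¹, so CL = k·Vd = 0.01612 × 774.0 = 12.48 L/h
Infusion rate = CL × Css = 12.48 × 4.8 = 59.90 mg/h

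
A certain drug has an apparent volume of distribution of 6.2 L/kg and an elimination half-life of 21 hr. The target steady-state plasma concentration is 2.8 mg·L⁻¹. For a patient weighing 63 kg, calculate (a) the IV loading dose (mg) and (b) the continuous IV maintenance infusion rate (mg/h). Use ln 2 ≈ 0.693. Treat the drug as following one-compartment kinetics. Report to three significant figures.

Total Vd = 6.2 × 63 = 390.6 L
LD = Vd × C = 390.6 × 2.8 = 1094 mg
CL = 0.693 × Vd / t½ = 0.693 × 390.6 / 21 = 12.89 L/h
Infusion rate = CL × Css = 12.89 × 2.8 = 36.09 mg/h

(a) 1090 mg; (b) 36.1 mg/h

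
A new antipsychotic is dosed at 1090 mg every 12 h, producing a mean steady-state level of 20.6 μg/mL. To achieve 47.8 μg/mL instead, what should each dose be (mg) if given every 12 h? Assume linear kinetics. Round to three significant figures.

For first-order elimination, Css ∝ F·D/(CL·τ); F and CL are unchanged, so Css ∝ D/τ.
D₂ = D₁ × (Css,target / Css,current) = 1090 × 47.8/20.6 = 2529 mg

2530 mg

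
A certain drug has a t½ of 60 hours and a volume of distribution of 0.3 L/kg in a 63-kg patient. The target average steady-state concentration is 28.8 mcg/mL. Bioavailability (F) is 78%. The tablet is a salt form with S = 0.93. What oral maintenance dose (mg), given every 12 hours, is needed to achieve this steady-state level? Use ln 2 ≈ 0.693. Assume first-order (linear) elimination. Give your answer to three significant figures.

104 mg

Vd(total) = 63 kg × 0.3 L/kg = 18.90 L
CL = ln 2 · Vd / t½ = 0.693 × 18.90 / 60 = 0.2183 L/h
D = CL × Css × τ / F / S = 0.2183 × 28.8 × 12 / 0.78 / 0.93 = 104.0 mg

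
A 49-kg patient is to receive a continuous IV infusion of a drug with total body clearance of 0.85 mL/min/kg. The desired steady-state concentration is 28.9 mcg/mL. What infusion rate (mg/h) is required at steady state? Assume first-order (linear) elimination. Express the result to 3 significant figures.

CL = 0.85 mL/min/kg × 49 kg = 41.65 mL/min = 41.65 × 60/1000 = 2.499 L/h
At steady state, infusion rate equals elimination rate: rate in = CL × Css.
Rate = CL × Css = 2.499 × 28.9 = 72.22 mg/h

72.2 mg/h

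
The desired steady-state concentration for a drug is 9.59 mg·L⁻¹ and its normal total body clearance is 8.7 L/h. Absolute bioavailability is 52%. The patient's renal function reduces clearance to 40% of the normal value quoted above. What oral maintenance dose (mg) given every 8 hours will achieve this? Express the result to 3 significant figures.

Patient clearance = 0.4 × 8.700 = 3.480 L/h
D = CL × Css × τ / F = 3.480 × 9.59 × 8 / 0.52 = 513.4 mg

513 mg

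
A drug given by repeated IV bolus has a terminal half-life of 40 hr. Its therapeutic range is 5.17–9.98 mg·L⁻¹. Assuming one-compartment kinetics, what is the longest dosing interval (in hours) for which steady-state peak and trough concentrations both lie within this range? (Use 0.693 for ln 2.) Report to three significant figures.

k = 0.693 / t½ = 0.693 / 40 = 0.01733 h⁻¹
Between IV bolus doses, concentration decays as C = C₀·e^(−kτ), so C_peak/C_trough = e^(kτ).
τ_max = ln(C_peak/C_trough) / k = ln(9.98/5.17) / 0.01733 = 0.6577 / 0.01733 = 37.95 h

38.0 h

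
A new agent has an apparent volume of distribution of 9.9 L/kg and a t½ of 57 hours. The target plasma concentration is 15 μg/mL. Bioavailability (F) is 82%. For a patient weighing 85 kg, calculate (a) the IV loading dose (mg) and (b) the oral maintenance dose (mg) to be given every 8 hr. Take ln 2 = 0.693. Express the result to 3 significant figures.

Total Vd = 9.9 × 85 = 841.5 L
LD = Vd × C = 841.5 × 15 = 12620 mg
CL = 0.693 × Vd / t½ = 0.693 × 841.5 / 57 = 10.23 L/h
D = CL × Css × τ / F = 10.23 × 15 × 8 / 0.82 = 1497 mg

(a) 12600 mg; (b) 1500 mg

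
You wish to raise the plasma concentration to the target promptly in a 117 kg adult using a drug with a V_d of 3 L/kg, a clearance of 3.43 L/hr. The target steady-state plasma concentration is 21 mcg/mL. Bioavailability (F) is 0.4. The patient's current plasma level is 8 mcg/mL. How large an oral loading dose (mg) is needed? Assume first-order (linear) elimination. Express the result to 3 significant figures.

11400 mg

Total Vd = 3 × 117 = 351.0 L
Concentration deficit ΔC = 21 − 8 = 13.00 mg/L
LD = Vd × ΔC / F = 351.0 × 13.00 / 0.4 = 11410 mg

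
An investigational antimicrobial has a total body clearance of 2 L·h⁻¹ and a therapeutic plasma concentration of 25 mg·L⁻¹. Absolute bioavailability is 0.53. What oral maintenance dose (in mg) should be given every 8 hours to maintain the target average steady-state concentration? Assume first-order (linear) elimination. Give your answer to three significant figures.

755 mg

At steady state, dose per interval replaces the amount cleared in that interval: F·D/τ = CL·Css.
D = CL × Css × τ / F = 2.000 × 25 × 8 / 0.53 = 754.7 mg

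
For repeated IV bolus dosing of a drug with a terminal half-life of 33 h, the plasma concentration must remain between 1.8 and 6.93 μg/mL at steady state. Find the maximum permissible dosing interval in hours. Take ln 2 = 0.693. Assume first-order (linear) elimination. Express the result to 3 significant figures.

k = 0.693 / t½ = 0.693 / 33 = 0.02100 h⁻¹
Between IV bolus doses, concentration decays as C = C₀·e^(−kτ), so C_peak/C_trough = e^(kτ).
τ_max = ln(C_peak/C_trough) / k = ln(6.93/1.8) / 0.02100 = 1.348 / 0.02100 = 64.19 h

64.2 h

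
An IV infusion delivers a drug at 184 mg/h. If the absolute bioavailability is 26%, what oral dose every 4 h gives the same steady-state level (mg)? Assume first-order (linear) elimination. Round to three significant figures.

To maintain the same Css, the systemic dosing rate must be unchanged: F·D/τ = infusion rate.
D = rate × τ / F = 184 × 4 / 0.26 = 2831 mg

2830 mg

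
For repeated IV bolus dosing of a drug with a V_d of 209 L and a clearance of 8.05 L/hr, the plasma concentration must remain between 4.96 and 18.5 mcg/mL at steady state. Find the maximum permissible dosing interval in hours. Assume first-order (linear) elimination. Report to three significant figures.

k = CL / Vd = 8.050 / 209.0 = 0.03852 h⁻¹
Between IV bolus doses, concentration decays as C = C₀·e^(−kτ), so C_peak/C_trough = e^(kτ).
τ_max = ln(C_peak/C_trough) / k = ln(18.5/4.96) / 0.03852 = 1.316 / 0.03852 = 34.16 h

34.2 h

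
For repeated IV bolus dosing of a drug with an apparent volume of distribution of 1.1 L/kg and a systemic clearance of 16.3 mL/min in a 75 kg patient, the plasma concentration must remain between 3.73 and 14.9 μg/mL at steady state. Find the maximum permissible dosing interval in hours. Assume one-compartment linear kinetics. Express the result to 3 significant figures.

Vd = 1.1 L/kg × 75 kg = 82.50 L
Convert clearance: 16.3 mL/min × 60 min/h ÷ 1000 mL/L = 0.9780 L/h
k = CL / Vd = 0.9780 / 82.50 = 0.01185 h⁻¹
Between IV bolus doses, concentration decays as C = C₀·e^(−kτ), so C_peak/C_trough = e^(kτ).
τ_max = ln(C_peak/C_trough) / k = ln(14.9/3.73) / 0.01185 = 1.385 / 0.01185 = 116.9 h

117 h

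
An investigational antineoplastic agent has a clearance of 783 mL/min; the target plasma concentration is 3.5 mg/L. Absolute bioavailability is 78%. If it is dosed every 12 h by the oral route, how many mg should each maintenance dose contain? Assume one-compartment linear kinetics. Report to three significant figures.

2530 mg

Convert clearance: 783 mL/min × 60 min/h ÷ 1000 mL/L = 46.98 L/h
D = CL × Css × τ / F = 46.98 × 3.5 × 12 / 0.78 = 2530 mg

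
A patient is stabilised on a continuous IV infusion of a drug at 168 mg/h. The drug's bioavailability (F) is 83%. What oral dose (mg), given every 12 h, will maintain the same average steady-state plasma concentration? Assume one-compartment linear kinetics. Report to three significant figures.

2430 mg

To maintain the same Css, the systemic dosing rate must be unchanged: F·D/τ = infusion rate.
D = rate × τ / F = 168 × 12 / 0.83 = 2429 mg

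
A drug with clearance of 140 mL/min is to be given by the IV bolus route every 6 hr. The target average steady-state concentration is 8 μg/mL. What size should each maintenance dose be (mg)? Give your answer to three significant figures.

Convert clearance: 140 mL/min × 60 min/h ÷ 1000 mL/L = 8.400 L/h
At steady state, dose per interval replaces the amount cleared in that interval: D/τ = CL·Css.
D = CL × Css × τ = 8.400 × 8 × 6 = 403.2 mg

403 mg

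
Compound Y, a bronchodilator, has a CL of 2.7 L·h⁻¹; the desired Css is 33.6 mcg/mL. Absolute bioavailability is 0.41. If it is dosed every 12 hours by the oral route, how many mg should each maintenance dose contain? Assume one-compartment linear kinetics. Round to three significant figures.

D = CL × Css × τ / F = 2.700 × 33.6 × 12 / 0.41 = 2655 mg

2660 mg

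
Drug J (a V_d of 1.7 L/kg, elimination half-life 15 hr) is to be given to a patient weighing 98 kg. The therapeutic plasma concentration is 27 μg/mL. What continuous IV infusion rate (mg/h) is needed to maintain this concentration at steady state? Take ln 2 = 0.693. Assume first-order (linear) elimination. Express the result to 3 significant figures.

Vd(total) = 98 kg × 1.7 L/kg = 166.6 L
k = 0.693/15 = 0.04620 h⁻¹, so CL = k·Vd = 0.04620 × 166.6 = 7.697 L/h
Infusion rate = CL × Css = 7.697 × 27 = 207.8 mg/h

208 mg/h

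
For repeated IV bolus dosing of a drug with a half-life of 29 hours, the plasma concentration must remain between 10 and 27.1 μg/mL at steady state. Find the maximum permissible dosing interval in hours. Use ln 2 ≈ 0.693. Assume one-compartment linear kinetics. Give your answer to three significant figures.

k = 0.693 / t½ = 0.693 / 29 = 0.02390 h⁻¹
Between IV bolus doses, concentration decays as C = C₀·e^(−kτ), so C_peak/C_trough = e^(kτ).
τ_max = ln(C_peak/C_trough) / k = ln(27.1/10) / 0.02390 = 0.9969 / 0.02390 = 41.71 h

41.7 h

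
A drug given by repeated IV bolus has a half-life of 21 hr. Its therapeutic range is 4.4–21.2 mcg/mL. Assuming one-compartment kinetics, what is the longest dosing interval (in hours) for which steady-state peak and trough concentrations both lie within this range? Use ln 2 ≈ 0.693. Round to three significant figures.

47.6 h

k = 0.693 / t½ = 0.693 / 21 = 0.03300 h⁻¹
Between IV bolus doses, concentration decays as C = C₀·e^(−kτ), so C_peak/C_trough = e^(kτ).
τ_max = ln(C_peak/C_trough) / k = ln(21.2/4.4) / 0.03300 = 1.572 / 0.03300 = 47.64 h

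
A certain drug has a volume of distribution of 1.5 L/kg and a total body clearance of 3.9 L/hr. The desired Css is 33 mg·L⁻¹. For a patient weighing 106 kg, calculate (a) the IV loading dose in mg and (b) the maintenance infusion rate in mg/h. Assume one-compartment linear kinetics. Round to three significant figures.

Total Vd = 1.5 × 106 = 159.0 L
Loading: fill Vd to C_target → 159.0 L × 33 mg/L = 5247 mg
Infusion rate = 3.900 L/h × 33 mg/L = 128.7 mg/h

(a) 5250 mg; (b) 129 mg/h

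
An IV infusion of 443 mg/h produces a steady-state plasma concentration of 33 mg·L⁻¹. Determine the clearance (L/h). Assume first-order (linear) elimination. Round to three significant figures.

13.4 L/h

At steady state, infusion rate = CL × Css, so CL = rate / Css.
CL = 443 / 33 = 13.42 L/h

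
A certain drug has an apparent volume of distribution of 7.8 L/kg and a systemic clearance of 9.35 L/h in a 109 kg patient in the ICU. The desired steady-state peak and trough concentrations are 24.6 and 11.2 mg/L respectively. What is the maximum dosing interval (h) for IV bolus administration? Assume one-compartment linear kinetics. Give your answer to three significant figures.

Vd(total) = 109 kg × 7.8 L/kg = 850.2 L
k = CL / Vd = 9.350 / 850.2 = 0.01100 h⁻¹
Between IV bolus doses, concentration decays as C = C₀·e^(−kτ), so C_peak/C_trough = e^(kτ).
τ_max = ln(C_peak/C_trough) / k = ln(24.6/11.2) / 0.01100 = 0.7868 / 0.01100 = 71.53 h

71.5 h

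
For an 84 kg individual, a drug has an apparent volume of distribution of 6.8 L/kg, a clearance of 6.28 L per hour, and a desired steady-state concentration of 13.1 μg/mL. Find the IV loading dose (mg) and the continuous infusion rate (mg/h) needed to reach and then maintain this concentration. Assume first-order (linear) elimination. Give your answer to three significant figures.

(a) 7480 mg; (b) 82.3 mg/h

Total Vd = 6.8 × 84 = 571.2 L
Loading: fill Vd to C_target → 571.2 L × 13.1 mg/L = 7483 mg
Maintenance infusion rate = CL × Css = 6.280 × 13.1 = 82.27 mg/h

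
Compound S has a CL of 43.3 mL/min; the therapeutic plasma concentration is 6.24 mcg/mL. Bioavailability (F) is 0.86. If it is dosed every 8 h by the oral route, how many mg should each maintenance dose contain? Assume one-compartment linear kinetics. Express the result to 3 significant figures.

CL = 43.3 mL/min = 43.3 × 0.06 = 2.598 L/h
D = CL × Css × τ / F = 2.598 × 6.24 × 8 / 0.86 = 150.8 mg

151 mg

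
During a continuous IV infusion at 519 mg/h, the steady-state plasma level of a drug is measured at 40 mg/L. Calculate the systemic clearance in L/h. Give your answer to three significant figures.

At steady state, infusion rate = CL × Css, so CL = rate / Css.
CL = 519 / 40 = 12.98 L/h

13.0 L/h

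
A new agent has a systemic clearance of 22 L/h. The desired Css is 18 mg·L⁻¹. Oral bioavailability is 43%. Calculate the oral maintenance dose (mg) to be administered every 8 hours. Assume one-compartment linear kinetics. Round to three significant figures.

D = CL × Css × τ / F = 22.00 × 18 × 8 / 0.43 = 7367 mg

7370 mg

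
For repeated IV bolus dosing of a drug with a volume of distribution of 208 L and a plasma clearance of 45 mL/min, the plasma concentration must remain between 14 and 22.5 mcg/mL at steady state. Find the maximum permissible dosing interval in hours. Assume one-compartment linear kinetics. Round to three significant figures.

Convert clearance: 45 mL/min × 60 min/h ÷ 1000 mL/L = 2.700 L/h
k = CL / Vd = 2.700 / 208.0 = 0.01298 h⁻¹
Between IV bolus doses, concentration decays as C = C₀·e^(−kτ), so C_peak/C_trough = e^(kτ).
τ_max = ln(C_peak/C_trough) / k = ln(22.5/14) / 0.01298 = 0.4745 / 0.01298 = 36.56 h

36.6 h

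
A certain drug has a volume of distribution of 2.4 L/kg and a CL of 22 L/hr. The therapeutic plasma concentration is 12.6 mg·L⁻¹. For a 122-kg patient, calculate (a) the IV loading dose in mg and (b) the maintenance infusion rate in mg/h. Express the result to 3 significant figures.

Vd = 2.4 L/kg × 122 kg = 292.8 L
Loading: fill Vd to C_target → 292.8 L × 12.6 mg/L = 3689 mg
Maintenance: replace elimination → rate = CL × Css = 22.00 × 12.6 = 277.2 mg/h

(a) 3690 mg; (b) 277 mg/h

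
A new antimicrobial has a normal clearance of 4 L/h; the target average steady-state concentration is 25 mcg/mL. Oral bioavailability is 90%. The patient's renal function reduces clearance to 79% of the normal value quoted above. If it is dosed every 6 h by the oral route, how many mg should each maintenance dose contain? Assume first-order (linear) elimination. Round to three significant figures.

527 mg

Patient clearance = 0.79 × 4.000 = 3.160 L/h
D = CL × Css × τ / F = 3.160 × 25 × 6 / 0.9 = 526.7 mg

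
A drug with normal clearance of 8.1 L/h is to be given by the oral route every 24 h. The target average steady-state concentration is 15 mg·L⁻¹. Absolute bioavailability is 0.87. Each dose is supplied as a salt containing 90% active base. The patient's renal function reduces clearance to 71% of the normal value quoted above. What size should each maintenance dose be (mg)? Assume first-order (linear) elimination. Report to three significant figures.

Patient clearance = 0.71 × 8.100 = 5.751 L/h
D = CL × Css × τ / F / S = 5.751 × 15 × 24 / 0.87 / 0.9 = 2644 mg

2640 mg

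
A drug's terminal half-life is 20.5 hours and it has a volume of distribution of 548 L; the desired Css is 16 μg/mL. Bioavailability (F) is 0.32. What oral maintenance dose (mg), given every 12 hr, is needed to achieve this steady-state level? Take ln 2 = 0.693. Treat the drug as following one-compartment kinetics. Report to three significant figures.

CL = ln 2 · Vd / t½ = 0.693 × 548.0 / 20.5 = 18.53 L/h
D = CL × Css × τ / F = 18.53 × 16 × 12 / 0.32 = 11120 mg

11100 mg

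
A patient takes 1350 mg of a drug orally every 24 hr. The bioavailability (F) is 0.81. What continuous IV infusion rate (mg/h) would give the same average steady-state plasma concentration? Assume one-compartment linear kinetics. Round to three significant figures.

Equivalent systemic input: infusion rate = F·D/τ.
Rate = 0.81 × 1350 / 24 = 45.56 mg/h

45.6 mg/h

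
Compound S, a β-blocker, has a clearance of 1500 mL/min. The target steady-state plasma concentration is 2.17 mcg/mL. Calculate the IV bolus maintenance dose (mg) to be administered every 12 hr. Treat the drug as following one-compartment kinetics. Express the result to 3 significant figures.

2340 mg

CL = 1500 mL/min = 1500 × 0.06 = 90.00 L/h
D = CL × Css × τ = 90.00 × 2.17 × 12 = 2344 mg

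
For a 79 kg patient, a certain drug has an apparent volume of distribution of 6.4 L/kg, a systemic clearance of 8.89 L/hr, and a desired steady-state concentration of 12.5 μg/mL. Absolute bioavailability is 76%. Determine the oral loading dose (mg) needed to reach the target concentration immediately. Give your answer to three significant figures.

8320 mg

Total Vd = 6.4 × 79 = 505.6 L
LD = Vd × C / F = 505.6 × 12.50 / 0.76 = 8316 mg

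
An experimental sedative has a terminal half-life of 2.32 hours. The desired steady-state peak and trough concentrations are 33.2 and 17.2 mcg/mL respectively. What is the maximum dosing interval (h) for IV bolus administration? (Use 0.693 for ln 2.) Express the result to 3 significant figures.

k = 0.693 / t½ = 0.693 / 2.32 = 0.2987 h⁻¹
Between IV bolus doses, concentration decays as C = C₀·e^(−kτ), so C_peak/C_trough = e^(kτ).
τ_max = ln(C_peak/C_trough) / k = ln(33.2/17.2) / 0.2987 = 0.6576 / 0.2987 = 2.202 h

2.20 h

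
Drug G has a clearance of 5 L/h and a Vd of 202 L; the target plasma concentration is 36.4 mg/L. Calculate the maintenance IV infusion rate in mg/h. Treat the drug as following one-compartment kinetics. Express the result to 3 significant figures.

182 mg/h

R₀ = 5.000 × 36.4 = 182.0 mg/h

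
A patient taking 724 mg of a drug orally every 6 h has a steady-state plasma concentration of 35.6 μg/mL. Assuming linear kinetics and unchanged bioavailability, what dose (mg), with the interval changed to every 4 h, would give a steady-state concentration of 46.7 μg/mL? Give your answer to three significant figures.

633 mg

With linear kinetics, Css is proportional to dose rate (D/τ) at fixed clearance.
D₂ = D₁ × (Css,target / Css,current) × (τ₂/τ₁) = 724 × (46.7/35.6) × (4/6) = 633.2 mg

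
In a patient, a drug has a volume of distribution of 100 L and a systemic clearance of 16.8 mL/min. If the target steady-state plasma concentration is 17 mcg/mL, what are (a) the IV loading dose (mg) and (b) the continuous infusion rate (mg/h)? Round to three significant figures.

LD = Vd · C_target = 100.0 × 17 = 1700 mg
CL = 16.8 mL/min = 16.8 × 0.06 = 1.008 L/h
Maintenance: replace elimination → rate = CL × Css = 1.008 × 17 = 17.14 mg/h

(a) 1700 mg; (b) 17.1 mg/h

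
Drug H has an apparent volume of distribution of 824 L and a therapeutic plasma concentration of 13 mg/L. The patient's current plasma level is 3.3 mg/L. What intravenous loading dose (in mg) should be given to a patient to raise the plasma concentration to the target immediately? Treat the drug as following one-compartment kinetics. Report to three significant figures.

Concentration deficit ΔC = 13 − 3.3 = 9.700 mg/L
LD = Vd × ΔC = 824.0 × 9.700 = 7993 mg

7990 mg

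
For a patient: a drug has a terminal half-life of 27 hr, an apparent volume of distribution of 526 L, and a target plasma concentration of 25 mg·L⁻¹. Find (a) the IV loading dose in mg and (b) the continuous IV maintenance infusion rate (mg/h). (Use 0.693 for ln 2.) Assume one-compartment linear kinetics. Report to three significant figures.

LD = Vd × C = 526.0 × 25 = 13150 mg
CL = 0.693 × Vd / t½ = 0.693 × 526.0 / 27 = 13.50 L/h
Infusion rate = CL × Css = 13.50 × 25 = 337.5 mg/h

(a) 13200 mg; (b) 338 mg/h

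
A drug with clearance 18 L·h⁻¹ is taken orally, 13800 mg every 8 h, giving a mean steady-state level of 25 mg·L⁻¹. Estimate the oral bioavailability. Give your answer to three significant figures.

F·D/τ = CL·Css at steady state → F = CL·Css·τ / D.
F = 18 × 25 × 8 / 13800 = 0.261

0.261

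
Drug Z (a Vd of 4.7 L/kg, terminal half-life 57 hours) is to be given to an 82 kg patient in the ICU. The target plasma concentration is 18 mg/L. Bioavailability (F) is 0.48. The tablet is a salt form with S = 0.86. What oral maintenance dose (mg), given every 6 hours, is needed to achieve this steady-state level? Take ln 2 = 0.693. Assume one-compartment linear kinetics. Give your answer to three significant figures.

Vd(total) = 82 kg × 4.7 L/kg = 385.4 L
k = 0.693/57 = 0.01216 h⁻¹, so CL = k·Vd = 0.01216 × 385.4 = 4.686 L/h
D = CL × Css × τ / F / S = 4.686 × 18 × 6 / 0.48 / 0.86 = 1226 mg

1230 mg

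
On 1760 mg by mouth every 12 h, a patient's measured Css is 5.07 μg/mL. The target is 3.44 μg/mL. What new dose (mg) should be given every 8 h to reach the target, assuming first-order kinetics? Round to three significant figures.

For first-order elimination, Css ∝ F·D/(CL·τ); F and CL are unchanged, so Css ∝ D/τ.
D₂ = D₁ × (Css,target / Css,current) × (τ₂/τ₁) = 1760 × (3.44/5.07) × (8/12) = 796.1 mg

796 mg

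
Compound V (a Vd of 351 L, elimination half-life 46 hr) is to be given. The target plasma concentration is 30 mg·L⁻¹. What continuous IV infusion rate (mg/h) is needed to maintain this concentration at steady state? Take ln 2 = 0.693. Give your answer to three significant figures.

159 mg/h

k = 0.693/46 = 0.01507 h⁻¹, so CL = k·Vd = 0.01507 × 351.0 = 5.290 L/h
Infusion rate = CL × Css = 5.290 × 30 = 158.7 mg/h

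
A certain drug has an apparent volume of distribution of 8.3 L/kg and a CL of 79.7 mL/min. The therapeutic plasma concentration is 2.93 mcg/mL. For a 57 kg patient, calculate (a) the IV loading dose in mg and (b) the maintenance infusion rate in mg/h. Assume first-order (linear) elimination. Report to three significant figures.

Total Vd = 8.3 × 57 = 473.1 L
Loading dose = Vd × C = 473.1 × 2.93 = 1386 mg
Convert clearance: 79.7 mL/min × 60 min/h ÷ 1000 mL/L = 4.782 L/h
Maintenance: replace elimination → rate = CL × Css = 4.782 × 2.93 = 14.01 mg/h

(a) 1390 mg; (b) 14.0 mg/h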